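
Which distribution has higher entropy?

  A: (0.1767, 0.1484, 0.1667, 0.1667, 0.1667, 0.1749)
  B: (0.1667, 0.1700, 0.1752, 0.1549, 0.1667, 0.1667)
B

Both distributions are close to uniform, making this a harder comparison.

H(A) = 2.5827 bits
H(B) = 2.5840 bits

The distribution closer to uniform has higher entropy.
Answer: B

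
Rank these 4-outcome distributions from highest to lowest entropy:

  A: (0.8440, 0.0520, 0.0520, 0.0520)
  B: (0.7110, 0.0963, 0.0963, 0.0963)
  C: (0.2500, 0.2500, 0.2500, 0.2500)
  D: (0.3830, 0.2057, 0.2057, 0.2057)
C > D > B > A

Key insight: Entropy is maximized by uniform distributions and minimized by concentrated distributions.

Entropies:
  H(A) = 0.8719 bits
  H(B) = 1.3255 bits
  H(C) = 2.0000 bits
  H(D) = 1.9381 bits

Ranking: C > D > B > A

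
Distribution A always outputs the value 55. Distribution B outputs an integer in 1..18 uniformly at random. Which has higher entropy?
B

A is deterministic, so H(A) = 0. B is uniform over 18 outcomes, so H(B) = log₂(18) = 4.170 bits. Any distribution with genuine randomness has higher entropy than a deterministic one.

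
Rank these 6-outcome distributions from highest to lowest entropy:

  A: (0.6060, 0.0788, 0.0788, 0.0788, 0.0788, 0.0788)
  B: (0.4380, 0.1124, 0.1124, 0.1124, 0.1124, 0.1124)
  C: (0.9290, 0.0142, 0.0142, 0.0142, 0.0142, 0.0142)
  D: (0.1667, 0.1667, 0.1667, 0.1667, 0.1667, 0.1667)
D > B > A > C

Key insight: Entropy is maximized by uniform distributions and minimized by concentrated distributions.

Entropies:
  H(A) = 1.8822 bits
  H(B) = 2.2938 bits
  H(C) = 0.5345 bits
  H(D) = 2.5850 bits

Ranking: D > B > A > C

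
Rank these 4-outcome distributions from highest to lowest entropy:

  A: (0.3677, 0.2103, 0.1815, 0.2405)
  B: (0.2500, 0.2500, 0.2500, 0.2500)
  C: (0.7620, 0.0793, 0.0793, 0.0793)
B > A > C

Key insight: Entropy is maximized by uniform distributions and minimized by concentrated distributions.

- Uniform distributions have maximum entropy log₂(4) = 2.0000 bits
- The more "peaked" or concentrated a distribution, the lower its entropy

Entropies:
  H(A) = 1.9451 bits
  H(B) = 2.0000 bits
  H(C) = 1.1689 bits

Ranking: B > A > C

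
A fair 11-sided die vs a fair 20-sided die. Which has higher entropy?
20-sided die

Both are uniform distributions; for uniform over n outcomes, H = log₂(n). H(11-sided) = log₂(11) = 3.459 bits and H(20-sided) = log₂(20) = 4.322 bits. More outcomes in a uniform distribution means higher entropy.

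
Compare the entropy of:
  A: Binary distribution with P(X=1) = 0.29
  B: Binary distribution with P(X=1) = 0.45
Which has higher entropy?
B

For binary distributions, entropy is maximized at p=0.5 and decreases as p moves toward 0 or 1.

H(A) = H(0.29) = 0.8687 bits
H(B) = H(0.45) = 0.9928 bits

Distribution B (p=0.45) is closer to uniform (p=0.5), so it has higher entropy.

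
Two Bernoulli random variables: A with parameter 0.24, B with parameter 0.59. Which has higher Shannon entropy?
B

For binary distributions, entropy is maximized at p=0.5 and decreases as p moves toward 0 or 1.

H(A) = H(0.24) = 0.7950 bits
H(B) = H(0.59) = 0.9765 bits

Distribution B (p=0.59) is closer to uniform (p=0.5), so it has higher entropy.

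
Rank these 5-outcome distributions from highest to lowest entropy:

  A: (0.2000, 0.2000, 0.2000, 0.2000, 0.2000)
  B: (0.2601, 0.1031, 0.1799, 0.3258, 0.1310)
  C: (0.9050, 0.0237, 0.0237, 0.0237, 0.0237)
A > B > C

Key insight: Entropy is maximized by uniform distributions and minimized by concentrated distributions.

- Uniform distributions have maximum entropy log₂(5) = 2.3219 bits
- The more "peaked" or concentrated a distribution, the lower its entropy

Entropies:
  H(A) = 2.3219 bits
  H(B) = 2.1999 bits
  H(C) = 0.6429 bits

Ranking: A > B > C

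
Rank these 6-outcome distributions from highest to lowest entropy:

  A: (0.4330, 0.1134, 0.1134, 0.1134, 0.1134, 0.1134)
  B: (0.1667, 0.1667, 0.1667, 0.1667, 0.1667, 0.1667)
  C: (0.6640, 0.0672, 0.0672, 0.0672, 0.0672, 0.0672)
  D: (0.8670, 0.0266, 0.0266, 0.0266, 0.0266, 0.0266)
B > A > C > D

Key insight: Entropy is maximized by uniform distributions and minimized by concentrated distributions.

Entropies:
  H(A) = 2.3035 bits
  H(B) = 2.5850 bits
  H(C) = 1.7011 bits
  H(D) = 0.8744 bits

Ranking: B > A > C > D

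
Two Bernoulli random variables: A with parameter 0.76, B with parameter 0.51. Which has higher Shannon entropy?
B

For binary distributions, entropy is maximized at p=0.5 and decreases as p moves toward 0 or 1.

H(A) = H(0.76) = 0.7950 bits
H(B) = H(0.51) = 0.9997 bits

Distribution B (p=0.51) is closer to uniform (p=0.5), so it has higher entropy.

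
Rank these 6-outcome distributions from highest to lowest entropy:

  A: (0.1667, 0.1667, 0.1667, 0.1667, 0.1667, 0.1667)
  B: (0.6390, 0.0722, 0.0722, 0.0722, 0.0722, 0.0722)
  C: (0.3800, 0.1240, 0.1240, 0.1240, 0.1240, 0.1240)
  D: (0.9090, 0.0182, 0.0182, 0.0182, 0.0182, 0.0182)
A > C > B > D

Key insight: Entropy is maximized by uniform distributions and minimized by concentrated distributions.

Entropies:
  H(A) = 2.5850 bits
  H(B) = 1.7817 bits
  H(C) = 2.3976 bits
  H(D) = 0.6511 bits

Ranking: A > C > B > D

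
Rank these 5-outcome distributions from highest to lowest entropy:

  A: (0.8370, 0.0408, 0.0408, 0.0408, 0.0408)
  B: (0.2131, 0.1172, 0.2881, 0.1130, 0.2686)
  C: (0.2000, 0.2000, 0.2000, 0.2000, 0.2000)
C > B > A

Key insight: Entropy is maximized by uniform distributions and minimized by concentrated distributions.

- Uniform distributions have maximum entropy log₂(5) = 2.3219 bits
- The more "peaked" or concentrated a distribution, the lower its entropy

Entropies:
  H(A) = 0.9674 bits
  H(B) = 2.2199 bits
  H(C) = 2.3219 bits

Ranking: C > B > A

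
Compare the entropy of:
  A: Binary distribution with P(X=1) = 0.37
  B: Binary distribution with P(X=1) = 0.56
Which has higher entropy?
B

For binary distributions, entropy is maximized at p=0.5 and decreases as p moves toward 0 or 1.

H(A) = H(0.37) = 0.9507 bits
H(B) = H(0.56) = 0.9896 bits

Distribution B (p=0.56) is closer to uniform (p=0.5), so it has higher entropy.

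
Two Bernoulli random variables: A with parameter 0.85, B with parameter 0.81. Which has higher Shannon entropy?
B

For binary distributions, entropy is maximized at p=0.5 and decreases as p moves toward 0 or 1.

H(A) = H(0.85) = 0.6098 bits
H(B) = H(0.81) = 0.7015 bits

Distribution B (p=0.81) is closer to uniform (p=0.5), so it has higher entropy.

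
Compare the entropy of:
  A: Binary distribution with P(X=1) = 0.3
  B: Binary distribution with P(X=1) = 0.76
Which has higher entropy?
A

For binary distributions, entropy is maximized at p=0.5 and decreases as p moves toward 0 or 1.

H(A) = H(0.3) = 0.8813 bits
H(B) = H(0.76) = 0.7950 bits

Distribution A (p=0.3) is closer to uniform (p=0.5), so it has higher entropy.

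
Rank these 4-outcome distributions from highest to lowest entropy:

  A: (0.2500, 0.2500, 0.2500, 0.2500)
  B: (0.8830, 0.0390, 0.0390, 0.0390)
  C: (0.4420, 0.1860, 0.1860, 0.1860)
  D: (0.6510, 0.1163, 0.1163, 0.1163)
A > C > D > B

Key insight: Entropy is maximized by uniform distributions and minimized by concentrated distributions.

Entropies:
  H(A) = 2.0000 bits
  H(B) = 0.7061 bits
  H(C) = 1.8747 bits
  H(D) = 1.4863 bits

Ranking: A > C > D > B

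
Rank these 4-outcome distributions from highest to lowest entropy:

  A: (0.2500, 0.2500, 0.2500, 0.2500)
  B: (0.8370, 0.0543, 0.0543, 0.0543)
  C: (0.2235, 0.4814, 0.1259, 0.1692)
A > C > B

Key insight: Entropy is maximized by uniform distributions and minimized by concentrated distributions.

- Uniform distributions have maximum entropy log₂(4) = 2.0000 bits
- The more "peaked" or concentrated a distribution, the lower its entropy

Entropies:
  H(A) = 2.0000 bits
  H(B) = 0.8998 bits
  H(C) = 1.8010 bits

Ranking: A > C > B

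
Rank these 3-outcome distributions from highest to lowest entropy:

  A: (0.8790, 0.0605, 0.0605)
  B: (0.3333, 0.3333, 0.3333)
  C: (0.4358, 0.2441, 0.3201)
B > C > A

Key insight: Entropy is maximized by uniform distributions and minimized by concentrated distributions.

- Uniform distributions have maximum entropy log₂(3) = 1.5850 bits
- The more "peaked" or concentrated a distribution, the lower its entropy

Entropies:
  H(A) = 0.6532 bits
  H(B) = 1.5850 bits
  H(C) = 1.5448 bits

Ranking: B > C > A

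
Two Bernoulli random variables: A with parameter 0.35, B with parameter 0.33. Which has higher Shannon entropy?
A

For binary distributions, entropy is maximized at p=0.5 and decreases as p moves toward 0 or 1.

H(A) = H(0.35) = 0.9341 bits
H(B) = H(0.33) = 0.9149 bits

Distribution A (p=0.35) is closer to uniform (p=0.5), so it has higher entropy.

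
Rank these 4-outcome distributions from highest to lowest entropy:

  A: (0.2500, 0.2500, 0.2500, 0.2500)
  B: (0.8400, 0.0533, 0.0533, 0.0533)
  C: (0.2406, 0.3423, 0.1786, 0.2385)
A > C > B

Key insight: Entropy is maximized by uniform distributions and minimized by concentrated distributions.

- Uniform distributions have maximum entropy log₂(4) = 2.0000 bits
- The more "peaked" or concentrated a distribution, the lower its entropy

Entropies:
  H(A) = 2.0000 bits
  H(B) = 0.8879 bits
  H(C) = 1.9610 bits

Ranking: A > C > B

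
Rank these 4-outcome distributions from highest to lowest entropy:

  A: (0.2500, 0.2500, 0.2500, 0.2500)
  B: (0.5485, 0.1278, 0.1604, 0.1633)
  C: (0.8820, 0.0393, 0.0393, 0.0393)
A > B > C

Key insight: Entropy is maximized by uniform distributions and minimized by concentrated distributions.

- Uniform distributions have maximum entropy log₂(4) = 2.0000 bits
- The more "peaked" or concentrated a distribution, the lower its entropy

Entropies:
  H(A) = 2.0000 bits
  H(B) = 1.7050 bits
  H(C) = 0.7106 bits

Ranking: A > B > C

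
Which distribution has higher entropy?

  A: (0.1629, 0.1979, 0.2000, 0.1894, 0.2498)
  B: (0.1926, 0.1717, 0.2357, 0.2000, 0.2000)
B

Both distributions are close to uniform, making this a harder comparison.

H(A) = 2.3079 bits
H(B) = 2.3143 bits

The distribution closer to uniform has higher entropy.
Answer: B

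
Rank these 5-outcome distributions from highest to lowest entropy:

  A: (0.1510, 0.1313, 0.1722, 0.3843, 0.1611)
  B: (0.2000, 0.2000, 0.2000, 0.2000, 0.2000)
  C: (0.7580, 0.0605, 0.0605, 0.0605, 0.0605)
B > A > C

Key insight: Entropy is maximized by uniform distributions and minimized by concentrated distributions.

- Uniform distributions have maximum entropy log₂(5) = 2.3219 bits
- The more "peaked" or concentrated a distribution, the lower its entropy

Entropies:
  H(A) = 2.1880 bits
  H(B) = 2.3219 bits
  H(C) = 1.2824 bits

Ranking: B > A > C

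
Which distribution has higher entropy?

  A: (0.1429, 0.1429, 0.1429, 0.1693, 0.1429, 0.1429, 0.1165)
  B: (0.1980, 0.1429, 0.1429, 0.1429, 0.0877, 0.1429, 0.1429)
A

Both distributions are close to uniform, making this a harder comparison.

H(A) = 2.8003 bits
H(B) = 2.7758 bits

The distribution closer to uniform has higher entropy.
Answer: A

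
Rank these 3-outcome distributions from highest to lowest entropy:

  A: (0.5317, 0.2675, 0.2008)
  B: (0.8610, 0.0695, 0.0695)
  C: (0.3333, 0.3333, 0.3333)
C > A > B

Key insight: Entropy is maximized by uniform distributions and minimized by concentrated distributions.

- Uniform distributions have maximum entropy log₂(3) = 1.5850 bits
- The more "peaked" or concentrated a distribution, the lower its entropy

Entropies:
  H(A) = 1.4586 bits
  H(B) = 0.7206 bits
  H(C) = 1.5850 bits

Ranking: C > A > B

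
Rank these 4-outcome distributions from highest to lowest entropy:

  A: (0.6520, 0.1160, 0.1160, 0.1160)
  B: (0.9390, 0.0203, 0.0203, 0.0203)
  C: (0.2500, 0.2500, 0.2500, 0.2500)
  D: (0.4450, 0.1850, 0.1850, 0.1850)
C > D > A > B

Key insight: Entropy is maximized by uniform distributions and minimized by concentrated distributions.

Entropies:
  H(A) = 1.4838 bits
  H(B) = 0.4281 bits
  H(C) = 2.0000 bits
  H(D) = 1.8709 bits

Ranking: C > D > A > B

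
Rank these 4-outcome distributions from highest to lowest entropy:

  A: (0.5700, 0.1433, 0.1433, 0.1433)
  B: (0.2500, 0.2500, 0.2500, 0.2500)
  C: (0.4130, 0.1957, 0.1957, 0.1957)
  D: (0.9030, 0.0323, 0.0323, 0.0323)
B > C > A > D

Key insight: Entropy is maximized by uniform distributions and minimized by concentrated distributions.

Entropies:
  H(A) = 1.6673 bits
  H(B) = 2.0000 bits
  H(C) = 1.9084 bits
  H(D) = 0.6132 bits

Ranking: B > C > A > D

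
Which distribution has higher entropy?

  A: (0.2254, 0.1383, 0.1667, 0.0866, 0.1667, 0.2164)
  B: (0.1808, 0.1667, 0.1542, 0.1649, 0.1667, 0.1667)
B

Both distributions are close to uniform, making this a harder comparison.

H(A) = 2.5243 bits
H(B) = 2.5834 bits

The distribution closer to uniform has higher entropy.
Answer: B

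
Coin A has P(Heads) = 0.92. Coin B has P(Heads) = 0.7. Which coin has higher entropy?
B

For binary distributions, entropy is maximized at p=0.5 and decreases as p moves toward 0 or 1.

H(A) = H(0.92) = 0.4022 bits
H(B) = H(0.7) = 0.8813 bits

Distribution B (p=0.7) is closer to uniform (p=0.5), so it has higher entropy.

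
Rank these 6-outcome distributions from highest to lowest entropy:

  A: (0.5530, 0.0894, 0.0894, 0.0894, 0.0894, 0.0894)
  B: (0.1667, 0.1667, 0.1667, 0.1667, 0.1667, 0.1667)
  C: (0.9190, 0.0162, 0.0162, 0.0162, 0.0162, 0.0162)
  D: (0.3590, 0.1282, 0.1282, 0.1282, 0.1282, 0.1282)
B > D > A > C

Key insight: Entropy is maximized by uniform distributions and minimized by concentrated distributions.

Entropies:
  H(A) = 2.0298 bits
  H(B) = 2.5850 bits
  H(C) = 0.5938 bits
  H(D) = 2.4302 bits

Ranking: B > D > A > C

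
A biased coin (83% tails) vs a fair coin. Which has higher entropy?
Fair coin

The fair coin is uniform (p=0.5), maximizing binary entropy at 1 bit. The biased coin has H(0.83) ≈ 0.658 bits — its outcome is more predictable, so its entropy is lower.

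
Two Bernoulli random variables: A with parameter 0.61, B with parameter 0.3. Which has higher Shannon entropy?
A

For binary distributions, entropy is maximized at p=0.5 and decreases as p moves toward 0 or 1.

H(A) = H(0.61) = 0.9648 bits
H(B) = H(0.3) = 0.8813 bits

Distribution A (p=0.61) is closer to uniform (p=0.5), so it has higher entropy.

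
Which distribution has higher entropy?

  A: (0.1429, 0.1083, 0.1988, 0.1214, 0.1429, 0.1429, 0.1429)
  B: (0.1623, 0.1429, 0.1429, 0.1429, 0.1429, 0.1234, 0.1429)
B

Both distributions are close to uniform, making this a harder comparison.

H(A) = 2.7843 bits
H(B) = 2.8035 bits

The distribution closer to uniform has higher entropy.
Answer: B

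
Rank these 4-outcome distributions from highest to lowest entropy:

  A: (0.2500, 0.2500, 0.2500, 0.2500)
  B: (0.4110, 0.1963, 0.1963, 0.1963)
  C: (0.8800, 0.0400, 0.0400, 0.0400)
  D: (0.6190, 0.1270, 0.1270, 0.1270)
A > B > D > C

Key insight: Entropy is maximized by uniform distributions and minimized by concentrated distributions.

Entropies:
  H(A) = 2.0000 bits
  H(B) = 1.9106 bits
  H(C) = 0.7196 bits
  H(D) = 1.5626 bits

Ranking: A > B > D > C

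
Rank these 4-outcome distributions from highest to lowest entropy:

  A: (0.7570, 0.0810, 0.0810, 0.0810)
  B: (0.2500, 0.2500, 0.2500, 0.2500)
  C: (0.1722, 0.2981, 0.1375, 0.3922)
B > C > A

Key insight: Entropy is maximized by uniform distributions and minimized by concentrated distributions.

- Uniform distributions have maximum entropy log₂(4) = 2.0000 bits
- The more "peaked" or concentrated a distribution, the lower its entropy

Entropies:
  H(A) = 1.1851 bits
  H(B) = 2.0000 bits
  H(C) = 1.8807 bits

Ranking: B > C > A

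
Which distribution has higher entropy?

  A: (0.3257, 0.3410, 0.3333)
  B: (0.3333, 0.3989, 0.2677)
A

Both distributions are close to uniform, making this a harder comparison.

H(A) = 1.5847 bits
H(B) = 1.5662 bits

The distribution closer to uniform has higher entropy.
Answer: A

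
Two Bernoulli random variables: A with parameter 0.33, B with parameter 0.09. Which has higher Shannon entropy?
A

For binary distributions, entropy is maximized at p=0.5 and decreases as p moves toward 0 or 1.

H(A) = H(0.33) = 0.9149 bits
H(B) = H(0.09) = 0.4365 bits

Distribution A (p=0.33) is closer to uniform (p=0.5), so it has higher entropy.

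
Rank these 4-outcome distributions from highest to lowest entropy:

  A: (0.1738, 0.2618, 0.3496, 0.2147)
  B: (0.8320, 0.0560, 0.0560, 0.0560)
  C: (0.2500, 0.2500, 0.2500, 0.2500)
C > A > B

Key insight: Entropy is maximized by uniform distributions and minimized by concentrated distributions.

- Uniform distributions have maximum entropy log₂(4) = 2.0000 bits
- The more "peaked" or concentrated a distribution, the lower its entropy

Entropies:
  H(A) = 1.9517 bits
  H(B) = 0.9194 bits
  H(C) = 2.0000 bits

Ranking: C > A > B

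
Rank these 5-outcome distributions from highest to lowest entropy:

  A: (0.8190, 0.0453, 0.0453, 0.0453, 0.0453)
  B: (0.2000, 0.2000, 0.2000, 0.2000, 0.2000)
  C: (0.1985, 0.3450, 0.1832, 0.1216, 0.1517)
B > C > A

Key insight: Entropy is maximized by uniform distributions and minimized by concentrated distributions.

- Uniform distributions have maximum entropy log₂(5) = 2.3219 bits
- The more "peaked" or concentrated a distribution, the lower its entropy

Entropies:
  H(A) = 1.0443 bits
  H(B) = 2.3219 bits
  H(C) = 2.2237 bits

Ranking: B > C > A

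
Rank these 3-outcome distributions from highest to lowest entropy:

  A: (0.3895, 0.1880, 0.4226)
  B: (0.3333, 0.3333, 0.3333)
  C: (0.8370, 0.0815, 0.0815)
B > A > C

Key insight: Entropy is maximized by uniform distributions and minimized by concentrated distributions.

- Uniform distributions have maximum entropy log₂(3) = 1.5850 bits
- The more "peaked" or concentrated a distribution, the lower its entropy

Entropies:
  H(A) = 1.5083 bits
  H(B) = 1.5850 bits
  H(C) = 0.8044 bits

Ranking: B > A > C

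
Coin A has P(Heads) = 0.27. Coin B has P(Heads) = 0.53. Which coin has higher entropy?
B

For binary distributions, entropy is maximized at p=0.5 and decreases as p moves toward 0 or 1.

H(A) = H(0.27) = 0.8415 bits
H(B) = H(0.53) = 0.9974 bits

Distribution B (p=0.53) is closer to uniform (p=0.5), so it has higher entropy.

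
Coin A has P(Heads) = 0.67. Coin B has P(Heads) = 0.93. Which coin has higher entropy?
A

For binary distributions, entropy is maximized at p=0.5 and decreases as p moves toward 0 or 1.

H(A) = H(0.67) = 0.9149 bits
H(B) = H(0.93) = 0.3659 bits

Distribution A (p=0.67) is closer to uniform (p=0.5), so it has higher entropy.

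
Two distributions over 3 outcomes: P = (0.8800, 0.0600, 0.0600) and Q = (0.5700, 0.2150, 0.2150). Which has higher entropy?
Q

P is highly concentrated on one outcome (88%), making it nearly deterministic. Q spreads its mass more evenly (max 57%). The more spread-out distribution has higher entropy: H(P) ≈ 0.649 bits, H(Q) ≈ 1.416 bits.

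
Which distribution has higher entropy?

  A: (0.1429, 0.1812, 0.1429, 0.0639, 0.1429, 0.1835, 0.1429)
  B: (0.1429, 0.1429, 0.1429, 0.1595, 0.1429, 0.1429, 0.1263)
B

Both distributions are close to uniform, making this a harder comparison.

H(A) = 2.7531 bits
H(B) = 2.8046 bits

The distribution closer to uniform has higher entropy.
Answer: B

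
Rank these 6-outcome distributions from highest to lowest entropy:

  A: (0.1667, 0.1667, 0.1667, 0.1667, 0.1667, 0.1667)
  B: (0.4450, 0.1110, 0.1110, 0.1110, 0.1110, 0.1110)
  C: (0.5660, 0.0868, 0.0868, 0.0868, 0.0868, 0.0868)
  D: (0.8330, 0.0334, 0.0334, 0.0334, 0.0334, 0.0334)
A > B > C > D

Key insight: Entropy is maximized by uniform distributions and minimized by concentrated distributions.

Entropies:
  H(A) = 2.5850 bits
  H(B) = 2.2799 bits
  H(C) = 1.9951 bits
  H(D) = 1.0386 bits

Ranking: A > B > C > D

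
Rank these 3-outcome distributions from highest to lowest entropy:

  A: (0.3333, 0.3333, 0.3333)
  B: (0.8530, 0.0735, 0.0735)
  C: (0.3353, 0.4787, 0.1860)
A > C > B

Key insight: Entropy is maximized by uniform distributions and minimized by concentrated distributions.

- Uniform distributions have maximum entropy log₂(3) = 1.5850 bits
- The more "peaked" or concentrated a distribution, the lower its entropy

Entropies:
  H(A) = 1.5850 bits
  H(B) = 0.7493 bits
  H(C) = 1.4887 bits

Ranking: A > C > B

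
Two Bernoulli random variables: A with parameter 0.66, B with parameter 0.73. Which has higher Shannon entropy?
A

For binary distributions, entropy is maximized at p=0.5 and decreases as p moves toward 0 or 1.

H(A) = H(0.66) = 0.9248 bits
H(B) = H(0.73) = 0.8415 bits

Distribution A (p=0.66) is closer to uniform (p=0.5), so it has higher entropy.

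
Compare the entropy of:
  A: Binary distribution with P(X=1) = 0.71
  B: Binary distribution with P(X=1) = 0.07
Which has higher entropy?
A

For binary distributions, entropy is maximized at p=0.5 and decreases as p moves toward 0 or 1.

H(A) = H(0.71) = 0.8687 bits
H(B) = H(0.07) = 0.3659 bits

Distribution A (p=0.71) is closer to uniform (p=0.5), so it has higher entropy.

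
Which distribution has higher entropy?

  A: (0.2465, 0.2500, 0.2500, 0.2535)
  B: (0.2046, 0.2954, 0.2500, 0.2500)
A

Both distributions are close to uniform, making this a harder comparison.

H(A) = 1.9999 bits
H(B) = 1.9880 bits

The distribution closer to uniform has higher entropy.
Answer: A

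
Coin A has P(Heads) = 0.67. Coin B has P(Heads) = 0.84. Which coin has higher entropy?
A

For binary distributions, entropy is maximized at p=0.5 and decreases as p moves toward 0 or 1.

H(A) = H(0.67) = 0.9149 bits
H(B) = H(0.84) = 0.6343 bits

Distribution A (p=0.67) is closer to uniform (p=0.5), so it has higher entropy.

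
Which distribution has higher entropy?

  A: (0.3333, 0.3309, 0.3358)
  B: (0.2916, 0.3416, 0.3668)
A

Both distributions are close to uniform, making this a harder comparison.

H(A) = 1.5849 bits
H(B) = 1.5785 bits

The distribution closer to uniform has higher entropy.
Answer: A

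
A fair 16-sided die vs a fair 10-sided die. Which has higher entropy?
16-sided die

Both are uniform distributions; for uniform over n outcomes, H = log₂(n). H(16-sided) = log₂(16) = 4.000 bits and H(10-sided) = log₂(10) = 3.322 bits. More outcomes in a uniform distribution means higher entropy.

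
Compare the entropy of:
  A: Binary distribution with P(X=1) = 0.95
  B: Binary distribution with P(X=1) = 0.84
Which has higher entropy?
B

For binary distributions, entropy is maximized at p=0.5 and decreases as p moves toward 0 or 1.

H(A) = H(0.95) = 0.2864 bits
H(B) = H(0.84) = 0.6343 bits

Distribution B (p=0.84) is closer to uniform (p=0.5), so it has higher entropy.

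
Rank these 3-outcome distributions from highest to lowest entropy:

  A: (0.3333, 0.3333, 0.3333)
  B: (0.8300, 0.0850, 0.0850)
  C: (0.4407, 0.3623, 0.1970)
A > C > B

Key insight: Entropy is maximized by uniform distributions and minimized by concentrated distributions.

- Uniform distributions have maximum entropy log₂(3) = 1.5850 bits
- The more "peaked" or concentrated a distribution, the lower its entropy

Entropies:
  H(A) = 1.5850 bits
  H(B) = 0.8277 bits
  H(C) = 1.5133 bits

Ranking: A > C > B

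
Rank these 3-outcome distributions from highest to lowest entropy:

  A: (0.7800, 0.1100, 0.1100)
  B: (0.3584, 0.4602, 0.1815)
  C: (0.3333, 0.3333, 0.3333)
C > B > A

Key insight: Entropy is maximized by uniform distributions and minimized by concentrated distributions.

- Uniform distributions have maximum entropy log₂(3) = 1.5850 bits
- The more "peaked" or concentrated a distribution, the lower its entropy

Entropies:
  H(A) = 0.9802 bits
  H(B) = 1.4927 bits
  H(C) = 1.5850 bits

Ranking: C > B > A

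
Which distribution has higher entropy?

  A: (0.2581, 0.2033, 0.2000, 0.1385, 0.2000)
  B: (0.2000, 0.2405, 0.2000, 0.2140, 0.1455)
B

Both distributions are close to uniform, making this a harder comparison.

H(A) = 2.2954 bits
H(B) = 2.3038 bits

The distribution closer to uniform has higher entropy.
Answer: B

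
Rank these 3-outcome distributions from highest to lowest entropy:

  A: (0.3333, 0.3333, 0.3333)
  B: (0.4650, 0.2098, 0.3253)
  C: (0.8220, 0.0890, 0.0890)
A > B > C

Key insight: Entropy is maximized by uniform distributions and minimized by concentrated distributions.

- Uniform distributions have maximum entropy log₂(3) = 1.5850 bits
- The more "peaked" or concentrated a distribution, the lower its entropy

Entropies:
  H(A) = 1.5850 bits
  H(B) = 1.5134 bits
  H(C) = 0.8537 bits

Ranking: A > B > C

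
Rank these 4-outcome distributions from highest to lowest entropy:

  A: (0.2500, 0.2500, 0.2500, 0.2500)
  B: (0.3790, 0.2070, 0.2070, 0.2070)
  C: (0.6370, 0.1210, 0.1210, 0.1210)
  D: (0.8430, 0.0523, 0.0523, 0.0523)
A > B > C > D

Key insight: Entropy is maximized by uniform distributions and minimized by concentrated distributions.

Entropies:
  H(A) = 2.0000 bits
  H(B) = 1.9416 bits
  H(C) = 1.5205 bits
  H(D) = 0.8759 bits

Ranking: A > B > C > D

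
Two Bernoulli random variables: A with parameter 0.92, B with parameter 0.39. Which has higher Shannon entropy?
B

For binary distributions, entropy is maximized at p=0.5 and decreases as p moves toward 0 or 1.

H(A) = H(0.92) = 0.4022 bits
H(B) = H(0.39) = 0.9648 bits

Distribution B (p=0.39) is closer to uniform (p=0.5), so it has higher entropy.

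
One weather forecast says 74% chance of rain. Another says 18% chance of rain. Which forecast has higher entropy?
74% forecast

Treat each forecast as a Bernoulli distribution. Binary entropy is maximized at p=0.5 and falls off symmetrically toward 0 or 1. The 74% forecast is closer to 50%, so it is more uncertain. H(74%) ≈ 0.827 bits, H(18%) ≈ 0.680 bits.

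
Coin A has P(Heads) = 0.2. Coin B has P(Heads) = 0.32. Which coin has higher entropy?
B

For binary distributions, entropy is maximized at p=0.5 and decreases as p moves toward 0 or 1.

H(A) = H(0.2) = 0.7219 bits
H(B) = H(0.32) = 0.9044 bits

Distribution B (p=0.32) is closer to uniform (p=0.5), so it has higher entropy.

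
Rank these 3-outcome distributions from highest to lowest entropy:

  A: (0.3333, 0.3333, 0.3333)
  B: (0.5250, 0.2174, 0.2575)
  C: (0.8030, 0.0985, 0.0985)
A > B > C

Key insight: Entropy is maximized by uniform distributions and minimized by concentrated distributions.

- Uniform distributions have maximum entropy log₂(3) = 1.5850 bits
- The more "peaked" or concentrated a distribution, the lower its entropy

Entropies:
  H(A) = 1.5850 bits
  H(B) = 1.4707 bits
  H(C) = 0.9129 bits

Ranking: A > B > C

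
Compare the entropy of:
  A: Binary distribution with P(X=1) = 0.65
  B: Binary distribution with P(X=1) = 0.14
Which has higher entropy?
A

For binary distributions, entropy is maximized at p=0.5 and decreases as p moves toward 0 or 1.

H(A) = H(0.65) = 0.9341 bits
H(B) = H(0.14) = 0.5842 bits

Distribution A (p=0.65) is closer to uniform (p=0.5), so it has higher entropy.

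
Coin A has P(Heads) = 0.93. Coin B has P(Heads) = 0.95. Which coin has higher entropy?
A

For binary distributions, entropy is maximized at p=0.5 and decreases as p moves toward 0 or 1.

H(A) = H(0.93) = 0.3659 bits
H(B) = H(0.95) = 0.2864 bits

Distribution A (p=0.93) is closer to uniform (p=0.5), so it has higher entropy.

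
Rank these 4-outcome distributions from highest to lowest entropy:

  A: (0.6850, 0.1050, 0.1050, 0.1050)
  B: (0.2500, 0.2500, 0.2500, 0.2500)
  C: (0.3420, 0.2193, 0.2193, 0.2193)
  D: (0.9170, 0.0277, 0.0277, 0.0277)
B > C > A > D

Key insight: Entropy is maximized by uniform distributions and minimized by concentrated distributions.

Entropies:
  H(A) = 1.3981 bits
  H(B) = 2.0000 bits
  H(C) = 1.9696 bits
  H(D) = 0.5442 bits

Ranking: B > C > A > D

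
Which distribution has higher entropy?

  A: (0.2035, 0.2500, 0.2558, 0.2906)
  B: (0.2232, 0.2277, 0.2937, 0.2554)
B

Both distributions are close to uniform, making this a harder comparison.

H(A) = 1.9887 bits
H(B) = 1.9911 bits

The distribution closer to uniform has higher entropy.
Answer: B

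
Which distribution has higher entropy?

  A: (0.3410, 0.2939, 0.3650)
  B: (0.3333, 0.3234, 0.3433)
B

Both distributions are close to uniform, making this a harder comparison.

H(A) = 1.5792 bits
H(B) = 1.5845 bits

The distribution closer to uniform has higher entropy.
Answer: B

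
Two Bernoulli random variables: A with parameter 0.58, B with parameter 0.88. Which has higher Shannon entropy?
A

For binary distributions, entropy is maximized at p=0.5 and decreases as p moves toward 0 or 1.

H(A) = H(0.58) = 0.9815 bits
H(B) = H(0.88) = 0.5294 bits

Distribution A (p=0.58) is closer to uniform (p=0.5), so it has higher entropy.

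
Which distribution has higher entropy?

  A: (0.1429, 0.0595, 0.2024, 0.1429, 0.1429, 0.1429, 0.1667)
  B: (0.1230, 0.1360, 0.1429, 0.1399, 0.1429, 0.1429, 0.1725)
B

Both distributions are close to uniform, making this a harder comparison.

H(A) = 2.7437 bits
H(B) = 2.8008 bits

The distribution closer to uniform has higher entropy.
Answer: B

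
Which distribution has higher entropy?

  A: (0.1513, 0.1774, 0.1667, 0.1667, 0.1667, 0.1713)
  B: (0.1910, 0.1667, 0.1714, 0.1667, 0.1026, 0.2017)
A

Both distributions are close to uniform, making this a harder comparison.

H(A) = 2.5833 bits
H(B) = 2.5568 bits

The distribution closer to uniform has higher entropy.
Answer: A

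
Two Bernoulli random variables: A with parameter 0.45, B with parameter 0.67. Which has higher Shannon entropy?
A

For binary distributions, entropy is maximized at p=0.5 and decreases as p moves toward 0 or 1.

H(A) = H(0.45) = 0.9928 bits
H(B) = H(0.67) = 0.9149 bits

Distribution A (p=0.45) is closer to uniform (p=0.5), so it has higher entropy.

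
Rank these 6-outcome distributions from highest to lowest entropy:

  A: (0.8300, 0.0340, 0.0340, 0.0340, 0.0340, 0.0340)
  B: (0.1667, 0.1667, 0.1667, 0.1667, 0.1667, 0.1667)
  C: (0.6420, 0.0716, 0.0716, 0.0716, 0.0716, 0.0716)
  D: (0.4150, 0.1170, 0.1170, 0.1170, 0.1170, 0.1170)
B > D > C > A

Key insight: Entropy is maximized by uniform distributions and minimized by concentrated distributions.

Entropies:
  H(A) = 1.0524 bits
  H(B) = 2.5850 bits
  H(C) = 1.7723 bits
  H(D) = 2.3374 bits

Ranking: B > D > C > A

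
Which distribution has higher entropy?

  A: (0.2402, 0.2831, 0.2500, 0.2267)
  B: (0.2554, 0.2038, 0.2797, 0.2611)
A

Both distributions are close to uniform, making this a harder comparison.

H(A) = 1.9951 bits
H(B) = 1.9905 bits

The distribution closer to uniform has higher entropy.
Answer: A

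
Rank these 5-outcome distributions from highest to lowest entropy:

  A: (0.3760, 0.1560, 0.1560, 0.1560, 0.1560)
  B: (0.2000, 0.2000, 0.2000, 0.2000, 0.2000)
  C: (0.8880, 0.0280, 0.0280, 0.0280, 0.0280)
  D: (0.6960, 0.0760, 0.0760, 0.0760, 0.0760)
B > A > D > C

Key insight: Entropy is maximized by uniform distributions and minimized by concentrated distributions.

Entropies:
  H(A) = 2.2032 bits
  H(B) = 2.3219 bits
  H(C) = 0.7299 bits
  H(D) = 1.4941 bits

Ranking: B > A > D > C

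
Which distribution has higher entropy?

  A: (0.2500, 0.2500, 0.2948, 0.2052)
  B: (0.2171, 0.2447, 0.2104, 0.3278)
A

Both distributions are close to uniform, making this a harder comparison.

H(A) = 1.9883 bits
H(B) = 1.9760 bits

The distribution closer to uniform has higher entropy.
Answer: A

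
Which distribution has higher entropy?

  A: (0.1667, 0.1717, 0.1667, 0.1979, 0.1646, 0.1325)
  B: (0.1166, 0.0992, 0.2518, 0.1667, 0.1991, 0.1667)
A

Both distributions are close to uniform, making this a harder comparison.

H(A) = 2.5754 bits
H(B) = 2.5184 bits

The distribution closer to uniform has higher entropy.
Answer: A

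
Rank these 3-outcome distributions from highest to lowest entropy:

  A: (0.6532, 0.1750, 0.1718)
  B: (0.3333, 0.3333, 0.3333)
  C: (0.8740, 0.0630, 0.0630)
B > A > C

Key insight: Entropy is maximized by uniform distributions and minimized by concentrated distributions.

- Uniform distributions have maximum entropy log₂(3) = 1.5850 bits
- The more "peaked" or concentrated a distribution, the lower its entropy

Entropies:
  H(A) = 1.2780 bits
  H(B) = 1.5850 bits
  H(C) = 0.6724 bits

Ranking: B > A > C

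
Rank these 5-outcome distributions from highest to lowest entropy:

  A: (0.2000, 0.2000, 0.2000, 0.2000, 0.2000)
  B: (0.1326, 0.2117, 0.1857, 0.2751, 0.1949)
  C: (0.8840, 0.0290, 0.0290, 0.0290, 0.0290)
A > B > C

Key insight: Entropy is maximized by uniform distributions and minimized by concentrated distributions.

- Uniform distributions have maximum entropy log₂(5) = 2.3219 bits
- The more "peaked" or concentrated a distribution, the lower its entropy

Entropies:
  H(A) = 2.3219 bits
  H(B) = 2.2838 bits
  H(C) = 0.7498 bits

Ranking: A > B > C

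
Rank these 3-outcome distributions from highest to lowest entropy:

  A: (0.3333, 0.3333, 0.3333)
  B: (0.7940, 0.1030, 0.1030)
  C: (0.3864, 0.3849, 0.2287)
A > C > B

Key insight: Entropy is maximized by uniform distributions and minimized by concentrated distributions.

- Uniform distributions have maximum entropy log₂(3) = 1.5850 bits
- The more "peaked" or concentrated a distribution, the lower its entropy

Entropies:
  H(A) = 1.5850 bits
  H(B) = 0.9398 bits
  H(C) = 1.5470 bits

Ranking: A > C > B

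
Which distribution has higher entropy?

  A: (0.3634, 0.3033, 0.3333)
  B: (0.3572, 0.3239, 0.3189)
B

Both distributions are close to uniform, making this a harder comparison.

H(A) = 1.5811 bits
H(B) = 1.5831 bits

The distribution closer to uniform has higher entropy.
Answer: B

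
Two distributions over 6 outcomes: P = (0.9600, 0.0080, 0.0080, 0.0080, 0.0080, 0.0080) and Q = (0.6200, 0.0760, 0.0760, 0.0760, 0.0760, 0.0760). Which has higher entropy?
Q

P is highly concentrated on one outcome (96%), making it nearly deterministic. Q spreads its mass more evenly (max 62%). The more spread-out distribution has higher entropy: H(P) ≈ 0.335 bits, H(Q) ≈ 1.840 bits.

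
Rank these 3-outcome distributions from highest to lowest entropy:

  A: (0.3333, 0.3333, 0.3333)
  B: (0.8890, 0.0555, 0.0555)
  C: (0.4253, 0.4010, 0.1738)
A > C > B

Key insight: Entropy is maximized by uniform distributions and minimized by concentrated distributions.

- Uniform distributions have maximum entropy log₂(3) = 1.5850 bits
- The more "peaked" or concentrated a distribution, the lower its entropy

Entropies:
  H(A) = 1.5850 bits
  H(B) = 0.6139 bits
  H(C) = 1.4920 bits

Ranking: A > C > B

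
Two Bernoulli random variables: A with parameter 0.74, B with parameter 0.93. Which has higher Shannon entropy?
A

For binary distributions, entropy is maximized at p=0.5 and decreases as p moves toward 0 or 1.

H(A) = H(0.74) = 0.8267 bits
H(B) = H(0.93) = 0.3659 bits

Distribution A (p=0.74) is closer to uniform (p=0.5), so it has higher entropy.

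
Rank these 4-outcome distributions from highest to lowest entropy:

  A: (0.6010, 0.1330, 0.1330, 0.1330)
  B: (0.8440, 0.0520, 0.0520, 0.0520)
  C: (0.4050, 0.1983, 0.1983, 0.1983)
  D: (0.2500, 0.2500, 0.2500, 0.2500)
D > C > A > B

Key insight: Entropy is maximized by uniform distributions and minimized by concentrated distributions.

Entropies:
  H(A) = 1.6028 bits
  H(B) = 0.8719 bits
  H(C) = 1.9169 bits
  H(D) = 2.0000 bits

Ranking: D > C > A > B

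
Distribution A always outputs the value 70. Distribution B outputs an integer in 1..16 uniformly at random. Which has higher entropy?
B

A is deterministic, so H(A) = 0. B is uniform over 16 outcomes, so H(B) = log₂(16) = 4.000 bits. Any distribution with genuine randomness has higher entropy than a deterministic one.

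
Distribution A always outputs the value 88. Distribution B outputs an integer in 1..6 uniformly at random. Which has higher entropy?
B

A is deterministic, so H(A) = 0. B is uniform over 6 outcomes, so H(B) = log₂(6) = 2.585 bits. Any distribution with genuine randomness has higher entropy than a deterministic one.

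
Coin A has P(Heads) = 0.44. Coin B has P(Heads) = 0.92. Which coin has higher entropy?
A

For binary distributions, entropy is maximized at p=0.5 and decreases as p moves toward 0 or 1.

H(A) = H(0.44) = 0.9896 bits
H(B) = H(0.92) = 0.4022 bits

Distribution A (p=0.44) is closer to uniform (p=0.5), so it has higher entropy.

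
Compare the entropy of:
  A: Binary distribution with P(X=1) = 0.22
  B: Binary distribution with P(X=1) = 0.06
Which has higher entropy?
A

For binary distributions, entropy is maximized at p=0.5 and decreases as p moves toward 0 or 1.

H(A) = H(0.22) = 0.7602 bits
H(B) = H(0.06) = 0.3274 bits

Distribution A (p=0.22) is closer to uniform (p=0.5), so it has higher entropy.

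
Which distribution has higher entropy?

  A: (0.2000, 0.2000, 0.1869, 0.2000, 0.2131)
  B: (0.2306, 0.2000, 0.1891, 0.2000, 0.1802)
A

Both distributions are close to uniform, making this a harder comparison.

H(A) = 2.3207 bits
H(B) = 2.3168 bits

The distribution closer to uniform has higher entropy.
Answer: A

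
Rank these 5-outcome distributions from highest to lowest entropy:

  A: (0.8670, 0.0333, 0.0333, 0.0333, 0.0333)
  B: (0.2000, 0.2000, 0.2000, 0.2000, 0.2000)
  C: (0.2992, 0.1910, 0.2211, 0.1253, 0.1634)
B > C > A

Key insight: Entropy is maximized by uniform distributions and minimized by concentrated distributions.

- Uniform distributions have maximum entropy log₂(5) = 2.3219 bits
- The more "peaked" or concentrated a distribution, the lower its entropy

Entropies:
  H(A) = 0.8316 bits
  H(B) = 2.3219 bits
  H(C) = 2.2609 bits

Ranking: B > C > A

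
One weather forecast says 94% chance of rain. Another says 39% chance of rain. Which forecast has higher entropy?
39% forecast

Treat each forecast as a Bernoulli distribution. Binary entropy is maximized at p=0.5 and falls off symmetrically toward 0 or 1. The 39% forecast is closer to 50%, so it is more uncertain. H(94%) ≈ 0.327 bits, H(39%) ≈ 0.965 bits.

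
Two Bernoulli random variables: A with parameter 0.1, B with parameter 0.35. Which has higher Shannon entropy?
B

For binary distributions, entropy is maximized at p=0.5 and decreases as p moves toward 0 or 1.

H(A) = H(0.1) = 0.4690 bits
H(B) = H(0.35) = 0.9341 bits

Distribution B (p=0.35) is closer to uniform (p=0.5), so it has higher entropy.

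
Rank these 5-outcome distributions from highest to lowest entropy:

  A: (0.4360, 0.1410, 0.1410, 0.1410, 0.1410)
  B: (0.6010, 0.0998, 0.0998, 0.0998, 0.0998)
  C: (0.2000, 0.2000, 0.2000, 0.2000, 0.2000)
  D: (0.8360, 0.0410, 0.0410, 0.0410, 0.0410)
C > A > B > D

Key insight: Entropy is maximized by uniform distributions and minimized by concentrated distributions.

Entropies:
  H(A) = 2.1161 bits
  H(B) = 1.7684 bits
  H(C) = 2.3219 bits
  H(D) = 0.9718 bits

Ranking: C > A > B > D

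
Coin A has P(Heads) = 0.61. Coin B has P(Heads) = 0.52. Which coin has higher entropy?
B

For binary distributions, entropy is maximized at p=0.5 and decreases as p moves toward 0 or 1.

H(A) = H(0.61) = 0.9648 bits
H(B) = H(0.52) = 0.9988 bits

Distribution B (p=0.52) is closer to uniform (p=0.5), so it has higher entropy.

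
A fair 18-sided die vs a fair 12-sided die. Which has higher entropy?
18-sided die

Both are uniform distributions; for uniform over n outcomes, H = log₂(n). H(18-sided) = log₂(18) = 4.170 bits and H(12-sided) = log₂(12) = 3.585 bits. More outcomes in a uniform distribution means higher entropy.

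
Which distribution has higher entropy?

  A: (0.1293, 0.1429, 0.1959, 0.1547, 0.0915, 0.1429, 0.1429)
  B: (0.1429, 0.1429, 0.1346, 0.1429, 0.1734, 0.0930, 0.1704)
B

Both distributions are close to uniform, making this a harder comparison.

H(A) = 2.7777 bits
H(B) = 2.7846 bits

The distribution closer to uniform has higher entropy.
Answer: B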